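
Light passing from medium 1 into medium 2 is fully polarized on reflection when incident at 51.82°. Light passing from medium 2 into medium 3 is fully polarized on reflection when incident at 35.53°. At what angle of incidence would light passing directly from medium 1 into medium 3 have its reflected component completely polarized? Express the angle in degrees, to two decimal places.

n₂/n₁ = tan 51.82° = 1.2717 and n₃/n₂ = tan 35.53° = 0.7141.
Multiplying, n₃/n₁ = 1.2717 × 0.7141 = 0.9081, and θ_B(1→3) = arctan 0.9081 = 42.24°.

θ_B ≈ 42.24°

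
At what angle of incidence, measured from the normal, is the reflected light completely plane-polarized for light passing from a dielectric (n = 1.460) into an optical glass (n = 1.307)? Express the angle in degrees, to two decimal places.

tan θ_B = n₂/n₁ = 1.307/1.460 = 0.8952.
θ_B = arctan(0.8952) = 41.84°.

θ_B ≈ 41.84°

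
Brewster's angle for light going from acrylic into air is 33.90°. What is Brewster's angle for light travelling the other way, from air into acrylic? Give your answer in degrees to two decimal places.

tan θ_B' = n₁/n₂ = 1/tan θ_B, so θ_B' = 90° − θ_B.
θ_B' = 90° − 33.90° = 56.10°.

θ_B' ≈ 56.10°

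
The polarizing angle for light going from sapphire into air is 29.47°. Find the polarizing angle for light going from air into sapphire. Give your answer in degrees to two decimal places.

tan θ_B' = n₁/n₂ = 1/tan θ_B, so θ_B' = 90° − θ_B.
θ_B' = 90° − 29.47° = 60.53°.

θ_B' ≈ 60.53°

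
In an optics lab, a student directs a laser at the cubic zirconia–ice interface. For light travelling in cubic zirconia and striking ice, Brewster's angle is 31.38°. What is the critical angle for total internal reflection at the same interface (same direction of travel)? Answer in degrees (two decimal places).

n₂/n₁ = tan 31.38° = 0.6099; the critical angle satisfies sin θ_c = n₂/n₁.
θ_c = arcsin(0.6099) = 37.58°.

θ_c ≈ 37.58°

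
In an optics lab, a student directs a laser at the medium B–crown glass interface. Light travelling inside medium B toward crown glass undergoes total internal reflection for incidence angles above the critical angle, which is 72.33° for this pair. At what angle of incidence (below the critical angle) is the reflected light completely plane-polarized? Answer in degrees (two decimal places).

sin θ_c = n₂/n₁, so n₂/n₁ = sin 72.33° = 0.9528.
Brewster: tan θ_B = n₂/n₁ = 0.9528.
θ_B = arctan(0.9528) = 43.62°.

θ_B ≈ 43.62°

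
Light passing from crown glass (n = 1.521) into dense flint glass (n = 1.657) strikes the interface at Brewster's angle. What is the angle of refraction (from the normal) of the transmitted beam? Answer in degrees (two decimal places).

First find Brewster's angle: tan θ_B = 1.657/1.521 = 1.0894, giving θ_B = 47.45°.
At Brewster's angle the reflected and refracted rays are perpendicular, so θ_t = 90° − θ_B = 90° − 47.45° = 42.55°.

θ_t ≈ 42.55°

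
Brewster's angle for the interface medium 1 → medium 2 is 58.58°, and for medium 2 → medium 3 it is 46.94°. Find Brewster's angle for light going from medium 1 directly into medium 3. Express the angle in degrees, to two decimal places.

θ_B ≈ 60.28°

n₂/n₁ = tan 58.58° = 1.6370 and n₃/n₂ = tan 46.94° = 1.0701.
n₃/n₁ = 1.7518. Then tan θ_B(1→3) = n₃/n₁, so θ_B(1→3) = arctan(1.7518) = 60.28°.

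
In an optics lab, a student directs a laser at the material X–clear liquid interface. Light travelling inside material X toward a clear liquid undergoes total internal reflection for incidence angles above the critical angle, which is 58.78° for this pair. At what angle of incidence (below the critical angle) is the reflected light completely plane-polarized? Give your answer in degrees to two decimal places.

θ_B ≈ 40.54°

At the critical angle sin θ_c = n₂/n₁, giving n₂/n₁ = sin 58.78° = 0.8552.
Then tan θ_B = n₂/n₁ = 0.8552, so θ_B = arctan 0.8552 = 40.54°.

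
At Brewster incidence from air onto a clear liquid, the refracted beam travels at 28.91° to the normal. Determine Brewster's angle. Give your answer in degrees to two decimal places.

Brewster's condition makes the reflected and refracted beams perpendicular: θ_B + θ_t = 90°.
θ_B = 90° − 28.91° = 61.09°.

θ_B ≈ 61.09°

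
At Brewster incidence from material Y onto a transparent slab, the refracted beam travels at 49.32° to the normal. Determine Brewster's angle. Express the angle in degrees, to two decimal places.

θ_B ≈ 40.68°

At Brewster's angle the reflected and refracted rays are perpendicular, so θ_B + θ_t = 90°.
θ_B = 90° − 49.32° = 40.68°.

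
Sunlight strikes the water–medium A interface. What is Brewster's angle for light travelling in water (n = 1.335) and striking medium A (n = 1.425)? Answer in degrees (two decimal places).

θ_B ≈ 46.87°

The reflected p-component vanishes when tan θ_B = n₂/n₁.
Here n₂/n₁ = 1.425/1.335 = 1.0674, and Brewster's law gives tan θ_B = n₂/n₁.
So θ_B = arctan 1.0674 = 46.87°.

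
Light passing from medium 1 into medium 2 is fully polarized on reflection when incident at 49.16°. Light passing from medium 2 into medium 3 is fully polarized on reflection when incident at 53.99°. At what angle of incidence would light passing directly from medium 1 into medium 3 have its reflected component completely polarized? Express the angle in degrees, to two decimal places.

θ_B ≈ 57.86°

tan θ_B(1→2) = n₂/n₁ = tan 49.16° = 1.1569.
tan θ_B(2→3) = n₃/n₂ = tan 53.99° = 1.3759.
Multiplying, n₃/n₁ = 1.1569 × 1.3759 = 1.5917, and θ_B(1→3) = arctan 1.5917 = 57.86°.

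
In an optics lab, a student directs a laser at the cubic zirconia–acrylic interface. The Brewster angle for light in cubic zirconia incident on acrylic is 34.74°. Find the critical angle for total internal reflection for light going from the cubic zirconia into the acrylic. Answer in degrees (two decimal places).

θ_c ≈ 43.91°

From Brewster, n₂/n₁ = tan θ_B = tan 34.74° = 0.6935.
Then sin θ_c = n₂/n₁ = 0.6935, so θ_c = arcsin 0.6935 = 43.91°.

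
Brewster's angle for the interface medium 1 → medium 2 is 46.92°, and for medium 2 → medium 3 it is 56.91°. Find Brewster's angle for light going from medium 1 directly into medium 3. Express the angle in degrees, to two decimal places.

θ_B ≈ 58.64°

n₂/n₁ = tan 46.92° = 1.0694 and n₃/n₂ = tan 56.91° = 1.5346.
Multiplying, n₃/n₁ = 1.0694 × 1.5346 = 1.6410, and θ_B(1→3) = arctan 1.6410 = 58.64°.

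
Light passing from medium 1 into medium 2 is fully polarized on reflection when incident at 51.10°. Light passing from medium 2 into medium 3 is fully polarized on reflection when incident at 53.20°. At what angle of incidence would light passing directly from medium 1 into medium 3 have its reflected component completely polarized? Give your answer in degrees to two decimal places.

Each Brewster angle gives a ratio: n₂/n₁ = tan 51.10° = 1.2393, n₃/n₂ = tan 53.20° = 1.3367.
Multiplying, n₃/n₁ = 1.2393 × 1.3367 = 1.6566, and θ_B(1→3) = arctan 1.6566 = 58.88°.

θ_B ≈ 58.88°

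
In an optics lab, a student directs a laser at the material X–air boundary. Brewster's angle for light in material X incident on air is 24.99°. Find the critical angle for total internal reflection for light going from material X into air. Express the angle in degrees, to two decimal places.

From Brewster, n₂/n₁ = tan θ_B = tan 24.99° = 0.4661.
Then sin θ_c = n₂/n₁ = 0.4661, so θ_c = arcsin 0.4661 = 27.78°.

θ_c ≈ 27.78°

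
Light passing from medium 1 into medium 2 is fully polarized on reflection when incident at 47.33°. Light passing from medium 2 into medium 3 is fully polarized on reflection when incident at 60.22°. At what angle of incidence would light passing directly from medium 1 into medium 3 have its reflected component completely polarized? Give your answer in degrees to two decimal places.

Each Brewster angle gives a ratio: n₂/n₁ = tan 47.33° = 1.0848, n₃/n₂ = tan 60.22° = 1.7475.
So n₃/n₁ = (n₂/n₁)(n₃/n₂) = 1.0848 × 1.7475 = 1.8958.
θ_B(1→3) = arctan(1.8958) = 62.19°.

θ_B ≈ 62.19°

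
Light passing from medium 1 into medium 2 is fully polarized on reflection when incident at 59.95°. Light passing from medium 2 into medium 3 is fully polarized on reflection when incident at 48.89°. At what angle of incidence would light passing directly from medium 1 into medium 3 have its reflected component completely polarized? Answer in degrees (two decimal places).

θ_B ≈ 63.21°

tan θ_B(1→2) = n₂/n₁ = tan 59.95° = 1.7286.
tan θ_B(2→3) = n₃/n₂ = tan 48.89° = 1.1459.
So n₃/n₁ = (n₂/n₁)(n₃/n₂) = 1.7286 × 1.1459 = 1.9808.
θ_B(1→3) = arctan(1.9808) = 63.21°.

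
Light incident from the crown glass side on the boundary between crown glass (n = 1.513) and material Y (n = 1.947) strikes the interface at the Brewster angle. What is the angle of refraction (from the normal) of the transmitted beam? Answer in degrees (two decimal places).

θ_t ≈ 37.85°

θ_B = arctan(n₂/n₁) = arctan(1.947/1.513) = 52.15°.
The refracted ray is perpendicular to the reflected ray, so θ_t = 90° − θ_B = 37.85°.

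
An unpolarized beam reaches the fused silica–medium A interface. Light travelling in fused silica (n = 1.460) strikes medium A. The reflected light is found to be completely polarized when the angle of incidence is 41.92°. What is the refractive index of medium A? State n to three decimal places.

n ≈ 1.311

Brewster's law: tan θ_B = n₂/n₁ (light incident in fused silica, refracted into medium A).
n₂ = n₁ tan θ_B = 1.460 × tan 41.92° = 1.311.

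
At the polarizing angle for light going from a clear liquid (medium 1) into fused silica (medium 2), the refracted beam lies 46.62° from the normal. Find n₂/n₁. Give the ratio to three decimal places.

n₂/n₁ ≈ 0.945

θ_B + θ_t = 90°, so θ_B = 90° − 46.62° = 43.38°.
tan θ_B = n₂/n₁, so n₂/n₁ = tan 43.38° = 0.945.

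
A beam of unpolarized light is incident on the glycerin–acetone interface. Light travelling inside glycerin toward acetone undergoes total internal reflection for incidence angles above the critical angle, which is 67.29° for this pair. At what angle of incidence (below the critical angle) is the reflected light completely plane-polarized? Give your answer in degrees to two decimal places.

At the critical angle sin θ_c = n₂/n₁, giving n₂/n₁ = sin 67.29° = 0.9225.
Then tan θ_B = n₂/n₁ = 0.9225, so θ_B = arctan 0.9225 = 42.69°.

θ_B ≈ 42.69°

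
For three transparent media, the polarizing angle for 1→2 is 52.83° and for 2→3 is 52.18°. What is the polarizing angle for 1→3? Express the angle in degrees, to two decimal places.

θ_B ≈ 59.52°

n₂/n₁ = tan 52.83° = 1.3189 and n₃/n₂ = tan 52.18° = 1.2883.
So n₃/n₁ = (n₂/n₁)(n₃/n₂) = 1.3189 × 1.2883 = 1.6991.
θ_B(1→3) = arctan(1.6991) = 59.52°.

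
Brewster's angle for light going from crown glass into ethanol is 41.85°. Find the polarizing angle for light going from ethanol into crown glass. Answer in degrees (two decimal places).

θ_B' ≈ 48.15°

The two Brewster angles are complementary: θ_B' = 90° − θ_B = 90° − 41.85° = 48.15°.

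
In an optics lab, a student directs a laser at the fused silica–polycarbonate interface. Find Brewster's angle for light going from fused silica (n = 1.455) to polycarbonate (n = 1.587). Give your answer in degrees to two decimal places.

θ_B ≈ 47.48°

tan θ_B = n₂/n₁ = 1.587/1.455 = 1.0907.
So θ_B = arctan 1.0907 = 47.48°.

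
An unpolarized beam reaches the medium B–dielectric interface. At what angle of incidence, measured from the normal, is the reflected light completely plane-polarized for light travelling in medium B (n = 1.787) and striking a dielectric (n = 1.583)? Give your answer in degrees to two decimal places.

The reflected p-component vanishes when tan θ_B = n₂/n₁.
Brewster's condition: tan θ_B = n₂/n₁ = 1.583/1.787 = 0.8858. Taking the arctangent, θ_B = 41.54°.

θ_B ≈ 41.54°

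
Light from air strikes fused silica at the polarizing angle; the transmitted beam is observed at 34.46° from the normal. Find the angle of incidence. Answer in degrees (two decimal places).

θ_B ≈ 55.54°

At Brewster's angle the reflected and refracted rays are perpendicular, so θ_B + θ_t = 90°.
θ_B = 90° − 34.46° = 55.54°.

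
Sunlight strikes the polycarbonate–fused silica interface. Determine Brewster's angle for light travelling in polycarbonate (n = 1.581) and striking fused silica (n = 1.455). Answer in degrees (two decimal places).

θ_B ≈ 42.62°

Here n₂/n₁ = 1.455/1.581 = 0.9203, and Brewster's law gives tan θ_B = n₂/n₁.
θ_B = arctan(0.9203) = 42.62°.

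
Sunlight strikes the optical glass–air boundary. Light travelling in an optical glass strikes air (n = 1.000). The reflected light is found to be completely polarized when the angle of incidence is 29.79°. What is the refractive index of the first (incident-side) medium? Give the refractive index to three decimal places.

n ≈ 1.747

Full polarization of the reflected beam means tan θ_B = n₂/n₁, where n₁ is the incident medium (an optical glass).
n₁ = n₂ / tan θ_B = 1.000 / tan 29.79° = 1.747.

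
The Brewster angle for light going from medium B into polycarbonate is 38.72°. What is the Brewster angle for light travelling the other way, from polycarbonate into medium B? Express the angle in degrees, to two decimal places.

The two Brewster angles are complementary: θ_B' = 90° − θ_B = 90° − 38.72° = 51.28°.

θ_B' ≈ 51.28°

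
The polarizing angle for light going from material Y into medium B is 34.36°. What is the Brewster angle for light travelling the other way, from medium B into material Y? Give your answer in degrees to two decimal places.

θ_B' ≈ 55.64°

The two Brewster angles are complementary: θ_B' = 90° − θ_B = 90° − 34.36° = 55.64°.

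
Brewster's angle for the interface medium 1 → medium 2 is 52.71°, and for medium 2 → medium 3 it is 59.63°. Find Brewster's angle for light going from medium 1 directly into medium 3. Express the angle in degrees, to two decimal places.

θ_B ≈ 65.95°

Each Brewster angle gives a ratio: n₂/n₁ = tan 52.71° = 1.3132, n₃/n₂ = tan 59.63° = 1.7065.
Multiplying, n₃/n₁ = 1.3132 × 1.7065 = 2.2409, and θ_B(1→3) = arctan 2.2409 = 65.95°.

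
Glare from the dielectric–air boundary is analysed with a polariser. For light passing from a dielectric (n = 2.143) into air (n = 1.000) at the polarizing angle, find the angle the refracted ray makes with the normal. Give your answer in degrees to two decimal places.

θ_t ≈ 64.98°

First find Brewster's angle: tan θ_B = 1.000/2.143 = 0.4666, giving θ_B = 25.02°.
At Brewster's angle the reflected and refracted rays are perpendicular, so θ_t = 90° − θ_B = 90° − 25.02° = 64.98°.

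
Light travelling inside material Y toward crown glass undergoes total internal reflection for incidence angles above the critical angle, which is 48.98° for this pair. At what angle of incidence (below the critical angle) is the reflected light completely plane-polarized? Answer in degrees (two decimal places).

sin θ_c = n₂/n₁, so n₂/n₁ = sin 48.98° = 0.7545.
Brewster: tan θ_B = n₂/n₁ = 0.7545.
θ_B = arctan(0.7545) = 37.03°.

θ_B ≈ 37.03°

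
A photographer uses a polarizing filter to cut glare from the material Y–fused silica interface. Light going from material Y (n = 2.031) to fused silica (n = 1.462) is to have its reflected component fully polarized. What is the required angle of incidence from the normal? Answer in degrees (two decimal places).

Here n₂/n₁ = 1.462/2.031 = 0.7198, and Brewster's law gives tan θ_B = n₂/n₁. Taking the arctangent, θ_B = 35.75°.

θ_B ≈ 35.75°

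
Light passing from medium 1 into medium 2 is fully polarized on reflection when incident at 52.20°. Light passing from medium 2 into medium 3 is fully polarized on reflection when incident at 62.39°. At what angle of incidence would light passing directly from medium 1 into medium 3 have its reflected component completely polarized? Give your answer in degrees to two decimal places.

n₂/n₁ = tan 52.20° = 1.2892 and n₃/n₂ = tan 62.39° = 1.9120.
Multiplying, n₃/n₁ = 1.2892 × 1.9120 = 2.4649, and θ_B(1→3) = arctan 2.4649 = 67.92°.

θ_B ≈ 67.92°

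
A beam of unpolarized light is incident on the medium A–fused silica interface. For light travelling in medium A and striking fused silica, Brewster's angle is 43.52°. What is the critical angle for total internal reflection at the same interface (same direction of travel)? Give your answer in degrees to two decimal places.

tan θ_B = n₂/n₁ = tan 43.52° = 0.9496.
Total internal reflection: sin θ_c = n₂/n₁ = 0.9496.
θ_c = arcsin(0.9496) = 71.74°.

θ_c ≈ 71.74°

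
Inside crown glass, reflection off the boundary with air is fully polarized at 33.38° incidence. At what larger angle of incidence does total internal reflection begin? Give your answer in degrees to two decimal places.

From Brewster, n₂/n₁ = tan θ_B = tan 33.38° = 0.6589.
Then sin θ_c = n₂/n₁ = 0.6589, so θ_c = arcsin 0.6589 = 41.21°.

θ_c ≈ 41.21°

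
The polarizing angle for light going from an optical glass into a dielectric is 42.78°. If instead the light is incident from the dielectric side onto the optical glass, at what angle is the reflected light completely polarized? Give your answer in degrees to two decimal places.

tan θ_B' = n₁/n₂ = 1/tan θ_B, so θ_B' = 90° − θ_B.
θ_B' = 90° − 42.78° = 47.22°.

θ_B' ≈ 47.22°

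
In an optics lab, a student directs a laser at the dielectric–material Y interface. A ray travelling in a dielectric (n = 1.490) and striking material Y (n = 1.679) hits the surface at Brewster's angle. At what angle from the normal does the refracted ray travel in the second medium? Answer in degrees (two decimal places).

θ_t ≈ 41.59°

θ_B = arctan(n₂/n₁) = arctan(1.679/1.490) = 48.41°.
Since θ_B + θ_t = 90° at Brewster incidence, θ_t = 90° − 48.41° = 41.59°.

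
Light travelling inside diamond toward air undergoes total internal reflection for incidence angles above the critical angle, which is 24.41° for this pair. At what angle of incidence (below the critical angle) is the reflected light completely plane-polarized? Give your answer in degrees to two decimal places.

At the critical angle sin θ_c = n₂/n₁, giving n₂/n₁ = sin 24.41° = 0.4133.
Then tan θ_B = n₂/n₁ = 0.4133, so θ_B = arctan 0.4133 = 22.45°.

θ_B ≈ 22.45°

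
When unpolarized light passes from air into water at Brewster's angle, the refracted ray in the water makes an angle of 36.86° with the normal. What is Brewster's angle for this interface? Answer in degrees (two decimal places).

θ_B ≈ 53.14°

Brewster's condition makes the reflected and refracted beams perpendicular: θ_B + θ_t = 90°.
θ_B = 90° − 36.86° = 53.14°.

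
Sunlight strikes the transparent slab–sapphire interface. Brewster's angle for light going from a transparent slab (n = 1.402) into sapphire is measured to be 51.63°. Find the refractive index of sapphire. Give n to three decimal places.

At Brewster's angle, tan θ_B = n₂/n₁ with n₁ on the incident side (a transparent slab) and n₂ on the transmitted side (sapphire).
n₂ = n₁ tan θ_B = 1.402 × tan 51.63° = 1.771.

n ≈ 1.771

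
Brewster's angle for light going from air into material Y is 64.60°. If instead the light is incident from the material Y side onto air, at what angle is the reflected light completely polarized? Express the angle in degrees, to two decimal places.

θ_B' ≈ 25.40°

Reversing the direction swaps n₁ and n₂, so tan θ_B' = 1/tan θ_B and θ_B' = 90° − θ_B.
Hence θ_B' = 90° − 64.60° = 25.40°.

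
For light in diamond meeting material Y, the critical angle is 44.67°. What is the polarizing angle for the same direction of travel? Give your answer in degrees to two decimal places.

θ_B ≈ 35.11°

At the critical angle sin θ_c = n₂/n₁, giving n₂/n₁ = sin 44.67° = 0.7030.
Then tan θ_B = n₂/n₁ = 0.7030, so θ_B = arctan 0.7030 = 35.11°.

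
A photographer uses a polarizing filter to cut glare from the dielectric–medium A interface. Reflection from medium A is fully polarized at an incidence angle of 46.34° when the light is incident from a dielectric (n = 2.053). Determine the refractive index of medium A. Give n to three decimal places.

n ≈ 2.151

Full polarization of the reflected beam means tan θ_B = n₂/n₁, where n₁ is the incident medium (a dielectric).
n₂ = n₁ tan θ_B = 2.053 × tan 46.34° = 2.151.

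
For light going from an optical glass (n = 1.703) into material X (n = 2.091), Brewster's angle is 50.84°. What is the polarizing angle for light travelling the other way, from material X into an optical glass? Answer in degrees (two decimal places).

tan θ_B' = n₁/n₂ = 1/tan θ_B, so θ_B' = 90° − θ_B.
θ_B' = 90° − 50.84° = 39.16°.

θ_B' ≈ 39.16°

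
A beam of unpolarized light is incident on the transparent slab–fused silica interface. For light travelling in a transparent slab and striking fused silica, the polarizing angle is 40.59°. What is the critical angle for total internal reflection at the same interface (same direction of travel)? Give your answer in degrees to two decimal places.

tan θ_B = n₂/n₁ = tan 40.59° = 0.8568.
Total internal reflection: sin θ_c = n₂/n₁ = 0.8568.
θ_c = arcsin(0.8568) = 58.96°.

θ_c ≈ 58.96°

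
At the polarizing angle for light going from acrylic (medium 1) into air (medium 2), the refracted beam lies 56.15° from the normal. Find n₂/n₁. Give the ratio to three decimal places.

n₂/n₁ ≈ 0.671

At Brewster incidence θ_B = 90° − θ_t = 90° − 56.15° = 33.85°.
tan θ_B = n₂/n₁, so n₂/n₁ = tan 33.85° = 0.671.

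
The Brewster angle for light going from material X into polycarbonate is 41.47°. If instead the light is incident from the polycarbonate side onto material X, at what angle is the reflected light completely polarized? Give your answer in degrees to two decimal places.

θ_B' ≈ 48.53°

The two Brewster angles are complementary: θ_B' = 90° − θ_B = 90° − 41.47° = 48.53°.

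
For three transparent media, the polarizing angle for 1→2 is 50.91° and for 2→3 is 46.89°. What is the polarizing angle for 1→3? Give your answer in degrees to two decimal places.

θ_B ≈ 52.75°

Each Brewster angle gives a ratio: n₂/n₁ = tan 50.91° = 1.2309, n₃/n₂ = tan 46.89° = 1.0682.
Multiplying, n₃/n₁ = 1.2309 × 1.0682 = 1.3149, and θ_B(1→3) = arctan 1.3149 = 52.75°.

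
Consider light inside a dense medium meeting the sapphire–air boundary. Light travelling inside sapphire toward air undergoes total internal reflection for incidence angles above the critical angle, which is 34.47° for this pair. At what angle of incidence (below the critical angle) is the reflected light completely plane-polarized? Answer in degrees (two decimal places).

θ_B ≈ 29.51°

sin θ_c = n₂/n₁, so n₂/n₁ = sin 34.47° = 0.5660.
Brewster: tan θ_B = n₂/n₁ = 0.5660.
θ_B = arctan(0.5660) = 29.51°.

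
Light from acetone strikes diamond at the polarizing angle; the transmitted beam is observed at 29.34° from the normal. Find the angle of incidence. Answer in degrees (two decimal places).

θ_B ≈ 60.66°

Since the reflected and refracted rays are at right angles at the polarizing angle, θ_B + θ_t = 90°.
θ_B = 90° − 29.34° = 60.66°.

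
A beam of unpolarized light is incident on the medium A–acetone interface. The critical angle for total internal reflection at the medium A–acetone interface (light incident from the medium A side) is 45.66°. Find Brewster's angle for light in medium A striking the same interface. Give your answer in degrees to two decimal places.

sin θ_c = n₂/n₁, so n₂/n₁ = sin 45.66° = 0.7152.
Brewster: tan θ_B = n₂/n₁ = 0.7152.
θ_B = arctan(0.7152) = 35.57°.

θ_B ≈ 35.57°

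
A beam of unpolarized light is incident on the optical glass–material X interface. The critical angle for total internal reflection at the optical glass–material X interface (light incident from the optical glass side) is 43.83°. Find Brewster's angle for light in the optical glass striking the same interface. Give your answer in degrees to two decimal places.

θ_B ≈ 34.70°

At the critical angle sin θ_c = n₂/n₁, giving n₂/n₁ = sin 43.83° = 0.6925.
Then tan θ_B = n₂/n₁ = 0.6925, so θ_B = arctan 0.6925 = 34.70°.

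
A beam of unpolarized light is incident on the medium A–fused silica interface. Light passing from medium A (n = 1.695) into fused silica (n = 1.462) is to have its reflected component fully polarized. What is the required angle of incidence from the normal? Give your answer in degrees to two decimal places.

θ_B ≈ 40.78°

tan θ_B = n₂/n₁ = 1.462/1.695 = 0.8625. Taking the arctangent, θ_B = 40.78°.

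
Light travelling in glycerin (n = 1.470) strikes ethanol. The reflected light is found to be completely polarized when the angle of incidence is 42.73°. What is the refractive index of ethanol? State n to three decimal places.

At Brewster's angle, tan θ_B = n₂/n₁ with n₁ on the incident side (glycerin) and n₂ on the transmitted side (ethanol).
n₂ = n₁ tan θ_B = 1.470 × tan 42.73° = 1.358.

n ≈ 1.358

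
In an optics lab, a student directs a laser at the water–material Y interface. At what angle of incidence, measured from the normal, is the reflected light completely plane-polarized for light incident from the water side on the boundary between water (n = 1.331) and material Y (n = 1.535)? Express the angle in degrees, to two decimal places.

tan θ_B = n₂/n₁ = 1.535/1.331 = 1.1533. Taking the arctangent, θ_B = 49.07°.

θ_B ≈ 49.07°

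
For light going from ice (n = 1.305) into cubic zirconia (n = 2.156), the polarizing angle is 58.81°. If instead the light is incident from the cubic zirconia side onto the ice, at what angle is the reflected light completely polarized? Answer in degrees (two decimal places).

θ_B' ≈ 31.19°

tan θ_B' = n₁/n₂ = 1/tan θ_B, so θ_B' = 90° − θ_B.
θ_B' = 90° − 58.81° = 31.19°.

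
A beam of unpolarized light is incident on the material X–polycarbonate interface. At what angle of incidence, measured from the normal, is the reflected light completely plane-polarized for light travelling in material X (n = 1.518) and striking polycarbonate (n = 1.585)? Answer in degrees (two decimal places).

The reflected p-component vanishes when tan θ_B = n₂/n₁.
tan θ_B = n₂/n₁ = 1.585/1.518 = 1.0441.
θ_B = arctan(1.0441) = 46.24°.

θ_B ≈ 46.24°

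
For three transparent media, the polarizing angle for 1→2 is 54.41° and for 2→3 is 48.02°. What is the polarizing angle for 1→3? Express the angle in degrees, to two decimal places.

Each Brewster angle gives a ratio: n₂/n₁ = tan 54.41° = 1.3973, n₃/n₂ = tan 48.02° = 1.1114.
n₃/n₁ = 1.5529. Then tan θ_B(1→3) = n₃/n₁, so θ_B(1→3) = arctan(1.5529) = 57.22°.

θ_B ≈ 57.22°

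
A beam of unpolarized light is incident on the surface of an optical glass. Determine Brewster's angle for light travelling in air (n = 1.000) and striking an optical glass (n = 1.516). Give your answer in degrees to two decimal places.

θ_B ≈ 56.59°

tan θ_B = n₂/n₁ = 1.516/1.000 = 1.5160. Taking the arctangent, θ_B = 56.59°.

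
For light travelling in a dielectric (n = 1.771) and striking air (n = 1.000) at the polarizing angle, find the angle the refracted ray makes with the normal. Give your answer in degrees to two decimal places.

θ_t ≈ 60.55°

tan θ_B = n₂/n₁ = 1.000/1.771 = 0.5647, so θ_B = 29.45°.
Since θ_B + θ_t = 90° at Brewster incidence, θ_t = 90° − 29.45° = 60.55°.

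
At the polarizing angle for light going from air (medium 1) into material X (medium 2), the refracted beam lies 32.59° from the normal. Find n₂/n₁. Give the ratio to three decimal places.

n₂/n₁ ≈ 1.564

θ_B + θ_t = 90°, so θ_B = 90° − 32.59° = 57.41°.
tan θ_B = n₂/n₁, so n₂/n₁ = tan 57.41° = 1.564.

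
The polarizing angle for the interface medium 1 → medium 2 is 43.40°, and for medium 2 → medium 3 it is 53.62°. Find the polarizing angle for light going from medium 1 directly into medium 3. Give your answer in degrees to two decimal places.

tan θ_B(1→2) = n₂/n₁ = tan 43.40° = 0.9457.
tan θ_B(2→3) = n₃/n₂ = tan 53.62° = 1.3574.
Multiplying, n₃/n₁ = 0.9457 × 1.3574 = 1.2836, and θ_B(1→3) = arctan 1.2836 = 52.08°.

θ_B ≈ 52.08°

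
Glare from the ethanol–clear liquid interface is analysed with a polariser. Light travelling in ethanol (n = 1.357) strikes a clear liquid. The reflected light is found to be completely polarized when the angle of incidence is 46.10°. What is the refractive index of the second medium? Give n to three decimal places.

Brewster's law: tan θ_B = n₂/n₁ (light incident in ethanol, refracted into a clear liquid).
n₂ = n₁ tan θ_B = 1.357 × tan 46.10° = 1.410.

n ≈ 1.410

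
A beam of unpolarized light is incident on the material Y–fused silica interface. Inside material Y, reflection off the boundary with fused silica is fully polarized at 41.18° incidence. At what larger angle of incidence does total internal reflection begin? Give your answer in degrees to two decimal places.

From Brewster, n₂/n₁ = tan θ_B = tan 41.18° = 0.8748.
Then sin θ_c = n₂/n₁ = 0.8748, so θ_c = arcsin 0.8748 = 61.02°.

θ_c ≈ 61.02°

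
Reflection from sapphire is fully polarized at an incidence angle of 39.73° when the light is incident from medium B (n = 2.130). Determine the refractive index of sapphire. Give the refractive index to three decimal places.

n ≈ 1.770

Brewster's law: tan θ_B = n₂/n₁ (light incident in medium B, refracted into sapphire).
n₂ = n₁ tan θ_B = 2.130 × tan 39.73° = 1.770.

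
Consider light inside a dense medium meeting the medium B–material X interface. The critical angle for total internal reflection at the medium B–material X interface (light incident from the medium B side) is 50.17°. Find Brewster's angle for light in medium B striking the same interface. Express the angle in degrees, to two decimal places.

θ_B ≈ 37.52°

sin θ_c = n₂/n₁, so n₂/n₁ = sin 50.17° = 0.7679.
Brewster: tan θ_B = n₂/n₁ = 0.7679.
θ_B = arctan(0.7679) = 37.52°.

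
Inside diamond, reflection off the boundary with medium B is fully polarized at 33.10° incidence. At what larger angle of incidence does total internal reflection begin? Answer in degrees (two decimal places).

θ_c ≈ 40.68°

From Brewster, n₂/n₁ = tan θ_B = tan 33.10° = 0.6519.
Then sin θ_c = n₂/n₁ = 0.6519, so θ_c = arcsin 0.6519 = 40.68°.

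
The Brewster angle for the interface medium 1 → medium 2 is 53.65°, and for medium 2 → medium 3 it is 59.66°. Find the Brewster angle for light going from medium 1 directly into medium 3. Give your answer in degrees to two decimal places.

θ_B ≈ 66.70°

tan θ_B(1→2) = n₂/n₁ = tan 53.65° = 1.3588.
tan θ_B(2→3) = n₃/n₂ = tan 59.66° = 1.7086.
Multiplying, n₃/n₁ = 1.3588 × 1.7086 = 2.3217, and θ_B(1→3) = arctan 2.3217 = 66.70°.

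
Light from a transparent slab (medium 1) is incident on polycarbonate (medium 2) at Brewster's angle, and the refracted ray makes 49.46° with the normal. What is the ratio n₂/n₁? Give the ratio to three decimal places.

n₂/n₁ ≈ 0.855

θ_B + θ_t = 90°, so θ_B = 90° − 49.46° = 40.54°.
tan θ_B = n₂/n₁, so n₂/n₁ = tan 40.54° = 0.855.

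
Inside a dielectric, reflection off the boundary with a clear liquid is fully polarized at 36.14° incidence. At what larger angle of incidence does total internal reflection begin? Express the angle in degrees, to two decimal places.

n₂/n₁ = tan 36.14° = 0.7303; the critical angle satisfies sin θ_c = n₂/n₁.
θ_c = arcsin(0.7303) = 46.91°.

θ_c ≈ 46.91°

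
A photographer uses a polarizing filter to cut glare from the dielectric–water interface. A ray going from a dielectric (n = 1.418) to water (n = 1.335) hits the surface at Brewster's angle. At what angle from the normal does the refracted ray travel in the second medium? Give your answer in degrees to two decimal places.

θ_t ≈ 46.73°

First find Brewster's angle: tan θ_B = 1.335/1.418 = 0.9415, giving θ_B = 43.27°.
At Brewster's angle the reflected and refracted rays are perpendicular, so θ_t = 90° − θ_B = 90° − 43.27° = 46.73°.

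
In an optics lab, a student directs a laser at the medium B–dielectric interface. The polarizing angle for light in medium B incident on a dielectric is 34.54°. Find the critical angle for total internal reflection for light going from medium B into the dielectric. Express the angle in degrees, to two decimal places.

θ_c ≈ 43.50°

n₂/n₁ = tan 34.54° = 0.6883; the critical angle satisfies sin θ_c = n₂/n₁.
θ_c = arcsin(0.6883) = 43.50°.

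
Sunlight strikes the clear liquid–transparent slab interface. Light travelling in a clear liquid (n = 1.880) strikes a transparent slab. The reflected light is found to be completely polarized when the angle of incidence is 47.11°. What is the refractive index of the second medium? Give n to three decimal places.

n ≈ 2.024

Brewster's law: tan θ_B = n₂/n₁ (light incident in a clear liquid, refracted into a transparent slab).
n₂ = n₁ tan θ_B = 1.880 × tan 47.11° = 2.024.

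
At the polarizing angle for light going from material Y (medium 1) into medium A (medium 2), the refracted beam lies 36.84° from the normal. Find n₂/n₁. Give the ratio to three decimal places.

θ_B + θ_t = 90°, so θ_B = 90° − 36.84° = 53.16°.
Then n₂/n₁ = tan θ_B = tan 53.16° = 1.335.

n₂/n₁ ≈ 1.335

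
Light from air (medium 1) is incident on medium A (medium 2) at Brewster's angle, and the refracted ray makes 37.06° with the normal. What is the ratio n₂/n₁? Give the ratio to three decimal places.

At Brewster incidence θ_B = 90° − θ_t = 90° − 37.06° = 52.94°.
Then n₂/n₁ = tan θ_B = tan 52.94° = 1.324.

n₂/n₁ ≈ 1.324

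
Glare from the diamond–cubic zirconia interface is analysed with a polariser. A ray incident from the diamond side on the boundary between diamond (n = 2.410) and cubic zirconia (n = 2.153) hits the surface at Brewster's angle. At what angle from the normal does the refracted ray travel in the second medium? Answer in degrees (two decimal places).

θ_t ≈ 48.22°

θ_B = arctan(n₂/n₁) = arctan(2.153/2.410) = 41.78°.
The refracted ray is perpendicular to the reflected ray, so θ_t = 90° − θ_B = 48.22°.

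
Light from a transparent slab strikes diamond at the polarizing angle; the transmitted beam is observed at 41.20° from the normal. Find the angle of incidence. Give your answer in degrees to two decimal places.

θ_B ≈ 48.80°

At Brewster's angle the reflected and refracted rays are perpendicular, so θ_B + θ_t = 90°.
So θ_B = 90° − θ_t = 90° − 41.20° = 48.80°.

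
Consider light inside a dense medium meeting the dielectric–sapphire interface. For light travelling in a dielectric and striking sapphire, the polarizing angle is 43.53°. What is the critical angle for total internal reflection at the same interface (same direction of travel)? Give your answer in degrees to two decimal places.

n₂/n₁ = tan 43.53° = 0.9500; the critical angle satisfies sin θ_c = n₂/n₁.
θ_c = arcsin(0.9500) = 71.80°.

θ_c ≈ 71.80°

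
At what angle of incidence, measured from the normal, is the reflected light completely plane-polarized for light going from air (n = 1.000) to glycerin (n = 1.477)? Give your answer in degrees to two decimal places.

Here n₂/n₁ = 1.477/1.000 = 1.4770, and Brewster's law gives tan θ_B = n₂/n₁. Taking the arctangent, θ_B = 55.90°.

θ_B ≈ 55.90°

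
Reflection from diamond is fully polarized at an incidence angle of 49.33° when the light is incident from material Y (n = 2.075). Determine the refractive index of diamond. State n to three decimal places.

n ≈ 2.415

Brewster's law: tan θ_B = n₂/n₁ (light incident in material Y, refracted into diamond).
n₂ = n₁ tan θ_B = 2.075 × tan 49.33° = 2.415.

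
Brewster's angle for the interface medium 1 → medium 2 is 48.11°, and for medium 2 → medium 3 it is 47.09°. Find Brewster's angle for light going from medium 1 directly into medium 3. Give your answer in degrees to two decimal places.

Each Brewster angle gives a ratio: n₂/n₁ = tan 48.11° = 1.1149, n₃/n₂ = tan 47.09° = 1.0758.
Multiplying, n₃/n₁ = 1.1149 × 1.0758 = 1.1994, and θ_B(1→3) = arctan 1.1994 = 50.18°.

θ_B ≈ 50.18°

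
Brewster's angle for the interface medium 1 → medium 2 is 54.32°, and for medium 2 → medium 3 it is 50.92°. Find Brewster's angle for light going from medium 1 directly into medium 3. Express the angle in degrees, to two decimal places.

θ_B ≈ 59.75°

tan θ_B(1→2) = n₂/n₁ = tan 54.32° = 1.3927.
tan θ_B(2→3) = n₃/n₂ = tan 50.92° = 1.2314.
n₃/n₁ = 1.7149. Then tan θ_B(1→3) = n₃/n₁, so θ_B(1→3) = arctan(1.7149) = 59.75°.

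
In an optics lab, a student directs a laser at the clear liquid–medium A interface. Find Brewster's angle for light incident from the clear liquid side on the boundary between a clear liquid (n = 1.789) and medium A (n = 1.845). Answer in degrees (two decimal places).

θ_B ≈ 45.88°

Brewster's condition: tan θ_B = n₂/n₁ = 1.845/1.789 = 1.0313. Taking the arctangent, θ_B = 45.88°.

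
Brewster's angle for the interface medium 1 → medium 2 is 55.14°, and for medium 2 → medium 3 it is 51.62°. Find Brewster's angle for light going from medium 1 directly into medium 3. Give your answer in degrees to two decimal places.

tan θ_B(1→2) = n₂/n₁ = tan 55.14° = 1.4356.
tan θ_B(2→3) = n₃/n₂ = tan 51.62° = 1.2626.
So n₃/n₁ = (n₂/n₁)(n₃/n₂) = 1.4356 × 1.2626 = 1.8126.
θ_B(1→3) = arctan(1.8126) = 61.11°.

θ_B ≈ 61.11°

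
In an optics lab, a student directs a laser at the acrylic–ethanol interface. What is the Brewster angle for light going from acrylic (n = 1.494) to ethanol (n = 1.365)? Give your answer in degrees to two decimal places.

θ_B ≈ 42.42°

Brewster's condition: tan θ_B = n₂/n₁ = 1.365/1.494 = 0.9137. Taking the arctangent, θ_B = 42.42°.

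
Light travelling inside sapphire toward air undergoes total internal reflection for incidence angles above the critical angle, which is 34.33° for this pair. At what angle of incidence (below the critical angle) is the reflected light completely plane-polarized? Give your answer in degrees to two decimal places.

θ_B ≈ 29.42°

n₂/n₁ = sin θ_c = sin 34.33° = 0.5640.
tan θ_B equals the same ratio, so θ_B = arctan(0.5640) = 29.42°.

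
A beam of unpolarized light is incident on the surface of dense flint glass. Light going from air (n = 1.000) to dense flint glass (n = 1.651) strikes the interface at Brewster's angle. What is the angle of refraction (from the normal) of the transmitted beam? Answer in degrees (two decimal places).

θ_t ≈ 31.20°

First find Brewster's angle: tan θ_B = 1.651/1.000 = 1.6510, giving θ_B = 58.80°.
Since θ_B + θ_t = 90° at Brewster incidence, θ_t = 90° − 58.80° = 31.20°.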